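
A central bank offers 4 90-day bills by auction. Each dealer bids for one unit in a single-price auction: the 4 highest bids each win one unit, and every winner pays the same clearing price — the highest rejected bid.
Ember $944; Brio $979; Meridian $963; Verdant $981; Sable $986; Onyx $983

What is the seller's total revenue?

Bids ranked high→low: 986 (Sable), 983 (Onyx), 981 (Verdant), 979 (Brio), 963 (Meridian), 944 (Ember)
The 4 highest are Sable, Onyx, Verdant, Brio.
Clearing price = highest rejected bid = $963.
Total revenue = 4 × $963 = $3,852.

Total revenue: $3,852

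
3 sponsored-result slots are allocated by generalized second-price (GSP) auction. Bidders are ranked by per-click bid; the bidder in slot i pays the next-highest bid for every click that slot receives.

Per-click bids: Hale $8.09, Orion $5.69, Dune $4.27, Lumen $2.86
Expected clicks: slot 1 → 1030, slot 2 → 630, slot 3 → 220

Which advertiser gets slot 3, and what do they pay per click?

Per-click bids in order: $8.09 (Hale) > $5.69 (Orion) > $4.27 (Dune) > $2.86 (Lumen)
Slot 3 goes to the third-ranked bidder, Dune, who pays the next bid down: $2.86/click.

Dune; $2.86 per click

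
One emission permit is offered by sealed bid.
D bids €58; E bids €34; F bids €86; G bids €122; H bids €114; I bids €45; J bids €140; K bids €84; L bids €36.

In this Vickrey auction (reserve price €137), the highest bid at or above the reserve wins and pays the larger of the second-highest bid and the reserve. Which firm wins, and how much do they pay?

Sorting bids: 140 (J) > 122 (G) > 114 (H) > 86 (F) > 84 (K) > 58 (D) > …
Highest eligible bid: J at €140.
max(second-highest €122, reserve €137) = €137.

J pays €137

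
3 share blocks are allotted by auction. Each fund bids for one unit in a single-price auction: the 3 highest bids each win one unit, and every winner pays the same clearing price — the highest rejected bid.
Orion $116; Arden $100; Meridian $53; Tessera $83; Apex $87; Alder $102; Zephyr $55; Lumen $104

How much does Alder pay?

Bids ranked high→low: 116 (Orion), 104 (Lumen), 102 (Alder), 100 (Arden), 87 (Apex), …
The 3 highest are Orion, Lumen, Alder.
Clearing price = highest rejected bid = $100.
Alder wins → pays $100.

Alder pays $100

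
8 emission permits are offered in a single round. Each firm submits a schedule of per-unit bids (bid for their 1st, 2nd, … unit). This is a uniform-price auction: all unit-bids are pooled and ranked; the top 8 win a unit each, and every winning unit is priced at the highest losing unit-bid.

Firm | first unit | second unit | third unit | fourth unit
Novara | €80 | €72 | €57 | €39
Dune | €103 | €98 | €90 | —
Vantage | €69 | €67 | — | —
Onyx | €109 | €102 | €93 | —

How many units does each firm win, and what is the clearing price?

Pooled unit-bids ranked (top 8): 109 (Onyx-1), 103 (Dune-1), 102 (Onyx-2), 98 (Dune-2), 93 (Onyx-3), 90 (Dune-3), 80 (Novara-1), 72 (Novara-2)
First bid not allocated: €69.
Allocation: Dune 3, Novara 2, Onyx 3.

Dune 3, Novara 2, Onyx 3; clearing price €69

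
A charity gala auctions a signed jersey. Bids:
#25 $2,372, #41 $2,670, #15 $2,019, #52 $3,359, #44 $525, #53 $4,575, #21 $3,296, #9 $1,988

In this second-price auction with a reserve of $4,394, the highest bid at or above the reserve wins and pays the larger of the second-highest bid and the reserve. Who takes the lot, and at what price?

#53 pays $4,394

Sorting bids: 4,575 (#53) > 3,359 (#52) > 3,296 (#21) > 2,670 (#41) > 2,372 (#25) > 2,019 (#15) > …
#53 has the top bid at or above the reserve ($4,575).
max(second-highest $3,359, reserve $4,394) = $4,394.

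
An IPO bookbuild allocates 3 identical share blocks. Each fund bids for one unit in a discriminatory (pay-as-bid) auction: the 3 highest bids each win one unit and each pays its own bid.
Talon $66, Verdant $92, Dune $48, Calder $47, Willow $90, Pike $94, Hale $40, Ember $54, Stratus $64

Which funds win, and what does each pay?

Bids ranked high→low: 94 (Pike), 92 (Verdant), 90 (Willow), 66 (Talon), 64 (Stratus), …
The 3 highest are Pike, Verdant, Willow.
Each winner pays its own bid: Pike $94, Verdant $92, Willow $90.

Pike $94, Verdant $92, Willow $90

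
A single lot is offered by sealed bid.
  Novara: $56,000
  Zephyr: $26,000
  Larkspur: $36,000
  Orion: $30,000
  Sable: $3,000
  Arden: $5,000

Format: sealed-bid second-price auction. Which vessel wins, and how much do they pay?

Sorting bids: 56,000 (Novara) > 36,000 (Larkspur) > 30,000 (Orion) > 26,000 (Zephyr) > 5,000 (Arden) > 3,000 (Sable)
Novara wins with the highest bid; price is set by the runner-up at $36,000.

Novara pays $36,000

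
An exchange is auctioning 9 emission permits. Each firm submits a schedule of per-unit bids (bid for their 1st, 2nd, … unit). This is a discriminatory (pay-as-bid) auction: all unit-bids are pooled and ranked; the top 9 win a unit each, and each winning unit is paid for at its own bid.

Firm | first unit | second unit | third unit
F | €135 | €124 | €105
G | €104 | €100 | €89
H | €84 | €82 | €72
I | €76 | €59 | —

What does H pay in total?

H pays €166

Merging the schedules and taking the best 9: 135 (F-1), 124 (F-2), 105 (F-3), 104 (G-1), 100 (G-2), 89 (G-3), 84 (H-1), 82 (H-2), 76 (I-1)
Next rejected bid: €72 (not a price — pay-as-bid).
H's winning unit-bids: 84 + 82 = €166.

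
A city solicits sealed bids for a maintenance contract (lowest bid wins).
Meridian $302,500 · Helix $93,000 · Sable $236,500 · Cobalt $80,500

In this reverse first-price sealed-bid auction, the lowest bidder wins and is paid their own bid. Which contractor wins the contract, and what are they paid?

Rule: the lowest bidder wins and is paid their own bid.
Bids in order: 80,500 (Cobalt) < 93,000 (Helix) < 236,500 (Sable) < 302,500 (Meridian)
Cobalt has the lowest bid and is paid exactly that: $80,500.

Cobalt is paid $80,500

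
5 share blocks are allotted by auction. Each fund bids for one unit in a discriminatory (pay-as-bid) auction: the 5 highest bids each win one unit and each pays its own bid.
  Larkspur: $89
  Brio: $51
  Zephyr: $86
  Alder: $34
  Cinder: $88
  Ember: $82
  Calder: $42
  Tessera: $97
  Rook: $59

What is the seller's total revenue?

Ordering the bids: 97 (Tessera), 89 (Larkspur), 88 (Cinder), 86 (Zephyr), 82 (Ember), 59 (Rook), 51 (Brio), …
Top 5: Tessera, Larkspur, Cinder, Zephyr, Ember.
Total revenue = 97 + 89 + 88 + 86 + 82 = $442.

Total revenue: $442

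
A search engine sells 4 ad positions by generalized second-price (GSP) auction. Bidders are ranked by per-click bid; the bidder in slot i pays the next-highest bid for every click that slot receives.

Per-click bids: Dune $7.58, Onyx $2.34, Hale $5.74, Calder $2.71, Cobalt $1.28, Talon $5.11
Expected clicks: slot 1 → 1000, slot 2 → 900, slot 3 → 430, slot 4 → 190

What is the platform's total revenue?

Total revenue: $11948.90

Sorting advertisers: $7.58 (Dune) > $5.74 (Hale) > $5.11 (Talon) > $2.71 (Calder) > $2.34 (Onyx) > …
Slot 1: Dune pays $5.74 × 1000 = $5740.00
Slot 2: Hale pays $5.11 × 900 = $4599.00
Slot 3: Talon pays $2.71 × 430 = $1165.30
Slot 4: Calder pays $2.34 × 190 = $444.60
Total = $11948.90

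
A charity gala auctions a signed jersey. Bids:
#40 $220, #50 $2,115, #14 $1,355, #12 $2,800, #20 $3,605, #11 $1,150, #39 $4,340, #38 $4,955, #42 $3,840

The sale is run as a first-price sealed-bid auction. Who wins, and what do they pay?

#38 pays $4,955

First-price sealed-bid auction: the highest bidder wins and pays their own bid.
Bids ranked: 4,955 (#38) > 4,340 (#39) > 3,840 (#42) > 3,605 (#20) > 2,800 (#12) > 2,115 (#50) > …
#38 has the highest bid and pays exactly that: $4,955.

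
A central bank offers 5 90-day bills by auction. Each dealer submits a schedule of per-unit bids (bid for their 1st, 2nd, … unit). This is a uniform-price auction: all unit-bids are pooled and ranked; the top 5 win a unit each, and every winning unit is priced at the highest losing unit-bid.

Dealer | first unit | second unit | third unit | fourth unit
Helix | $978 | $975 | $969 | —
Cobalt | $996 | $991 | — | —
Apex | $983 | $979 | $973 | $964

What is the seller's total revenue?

Merging the schedules and taking the best 5: 996 (Cobalt-1), 991 (Cobalt-2), 983 (Apex-1), 979 (Apex-2), 978 (Helix-1)
The (k+1)-th unit-bid is $975.
Allocation: Apex 2, Cobalt 2, Helix 1. Every unit priced at $975.
Revenue = 5 × 975 = $4,875.

Total revenue: $4,875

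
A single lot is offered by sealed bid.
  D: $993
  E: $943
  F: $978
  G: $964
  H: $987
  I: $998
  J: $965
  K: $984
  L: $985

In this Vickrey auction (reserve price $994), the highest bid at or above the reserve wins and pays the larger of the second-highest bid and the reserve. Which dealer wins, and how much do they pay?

I pays $994

Rule: the highest bid at or above the reserve wins and pays the larger of the second-highest bid and the reserve.
Sorting bids: 998 (I) > 993 (D) > 987 (H) > 985 (L) > 984 (K) > 978 (F) > …
I has the top bid at or above the reserve ($998).
max(second-highest $993, reserve $994) = $994.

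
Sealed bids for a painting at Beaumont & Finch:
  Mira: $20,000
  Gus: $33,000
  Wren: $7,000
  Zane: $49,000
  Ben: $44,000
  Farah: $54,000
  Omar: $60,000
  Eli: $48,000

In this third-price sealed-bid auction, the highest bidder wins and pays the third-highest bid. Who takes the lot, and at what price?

Third-price sealed-bid auction: the highest bidder wins and pays the third-highest bid.
Bids in order: 60,000 (Omar) > 54,000 (Farah) > 49,000 (Zane) > 48,000 (Eli) > 44,000 (Ben) > 33,000 (Gus) > …
Omar wins; payment is bid #3 in the ranking = $49,000.

Omar pays $49,000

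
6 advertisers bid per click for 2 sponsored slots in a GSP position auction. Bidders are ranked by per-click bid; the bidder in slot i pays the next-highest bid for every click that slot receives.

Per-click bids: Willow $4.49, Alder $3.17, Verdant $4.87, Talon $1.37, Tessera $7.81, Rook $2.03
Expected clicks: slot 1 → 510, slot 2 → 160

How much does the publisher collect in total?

Per-click bids in order: $7.81 (Tessera) > $4.87 (Verdant) > $4.49 (Willow) > …
Slot 1: Tessera pays $4.87 × 510 = $2483.70
Slot 2: Verdant pays $4.49 × 160 = $718.40
Total = $3202.10

Total revenue: $3202.10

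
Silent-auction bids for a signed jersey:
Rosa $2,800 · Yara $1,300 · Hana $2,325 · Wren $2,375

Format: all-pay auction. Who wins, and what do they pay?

Rosa pays $2,800

Bids in order: 2,800 (Rosa) > 2,375 (Wren) > 2,325 (Hana) > 1,300 (Yara)
Rosa wins with the top bid; all bids are sunk regardless.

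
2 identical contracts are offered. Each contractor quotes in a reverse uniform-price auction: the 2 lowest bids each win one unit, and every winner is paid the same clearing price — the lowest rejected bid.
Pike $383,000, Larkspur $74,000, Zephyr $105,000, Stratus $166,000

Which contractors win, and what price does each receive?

Larkspur, Zephyr; each is paid $166,000

Bids ranked low→high: 74,000 (Larkspur), 105,000 (Zephyr), 166,000 (Stratus), 383,000 (Pike)
Winners (2 units): Larkspur, Zephyr.
First losing bid is Stratus's $166,000, which sets the uniform price.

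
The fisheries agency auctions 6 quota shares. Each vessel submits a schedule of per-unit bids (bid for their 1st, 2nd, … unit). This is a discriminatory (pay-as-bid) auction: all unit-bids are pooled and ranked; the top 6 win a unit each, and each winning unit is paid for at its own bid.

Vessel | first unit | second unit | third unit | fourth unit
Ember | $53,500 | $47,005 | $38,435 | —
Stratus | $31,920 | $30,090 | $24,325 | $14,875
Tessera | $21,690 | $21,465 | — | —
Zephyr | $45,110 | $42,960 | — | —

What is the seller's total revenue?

Total revenue: $258,930

All unit-bids, highest first — top 6: 53,500 (Ember-1), 47,005 (Ember-2), 45,110 (Zephyr-1), 42,960 (Zephyr-2), 38,435 (Ember-3), 31,920 (Stratus-1)
Next rejected bid: $30,090 (not a price — pay-as-bid).
Each winning unit pays its own bid.
Revenue = 53,500 + 47,005 + 45,110 + 42,960 + 38,435 + 31,920 = $258,930.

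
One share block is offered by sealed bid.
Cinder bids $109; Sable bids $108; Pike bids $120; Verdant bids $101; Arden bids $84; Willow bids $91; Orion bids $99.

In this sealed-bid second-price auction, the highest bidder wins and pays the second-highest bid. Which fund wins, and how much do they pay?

Bids ranked: 120 (Pike) > 109 (Cinder) > 108 (Sable) > 101 (Verdant) > 99 (Orion) > 91 (Willow) > …
Pike is highest; pays the second-highest bid, $109.

Pike pays $109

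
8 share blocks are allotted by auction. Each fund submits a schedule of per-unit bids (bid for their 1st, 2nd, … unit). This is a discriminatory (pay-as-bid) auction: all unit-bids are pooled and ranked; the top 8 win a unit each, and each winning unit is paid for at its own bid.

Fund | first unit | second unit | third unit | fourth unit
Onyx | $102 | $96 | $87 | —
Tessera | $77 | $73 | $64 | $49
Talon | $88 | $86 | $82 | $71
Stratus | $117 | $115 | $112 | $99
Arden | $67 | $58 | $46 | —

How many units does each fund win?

Pooled unit-bids ranked (top 8): 117 (Stratus-1), 115 (Stratus-2), 112 (Stratus-3), 102 (Onyx-1), 99 (Stratus-4), 96 (Onyx-2), 88 (Talon-1), 87 (Onyx-3)
Next rejected bid: $86 (not a price — pay-as-bid).
Allocation: Onyx 3, Stratus 4, Talon 1.

Onyx 3, Stratus 4, Talon 1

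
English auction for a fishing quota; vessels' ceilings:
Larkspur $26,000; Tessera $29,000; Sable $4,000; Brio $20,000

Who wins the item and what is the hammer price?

Tessera wins at $26,000

Limits ranked: 29,000 (Tessera) > 26,000 (Larkspur) > 20,000 (Brio) > 4,000 (Sable)
Larkspur is the last rival to drop out, at $26,000; Tessera remains and wins at that price.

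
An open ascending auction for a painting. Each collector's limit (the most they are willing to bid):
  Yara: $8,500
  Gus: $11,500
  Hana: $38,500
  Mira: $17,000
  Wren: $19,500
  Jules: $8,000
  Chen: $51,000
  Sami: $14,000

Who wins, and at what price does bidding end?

Chen wins at $38,500

Rule: the price rises until one bidder remains; the winner pays the price at which the last rival dropped out.
Sorting limits: 51,000 (Chen) > 38,500 (Hana) > 19,500 (Wren) > 17,000 (Mira) > 14,000 (Sami) > 11,500 (Gus) > …
Once the price passes $38,500, only Chen is left; the hammer falls at Hana's limit of $38,500.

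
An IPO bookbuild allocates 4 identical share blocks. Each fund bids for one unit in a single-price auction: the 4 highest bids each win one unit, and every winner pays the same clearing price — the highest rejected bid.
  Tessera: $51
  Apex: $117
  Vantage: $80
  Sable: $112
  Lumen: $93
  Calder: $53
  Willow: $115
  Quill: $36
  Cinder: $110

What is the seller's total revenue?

Sorting: 117 (Apex), 115 (Willow), 112 (Sable), 110 (Cinder), 93 (Lumen), 80 (Vantage), …
Top 4: Apex, Willow, Sable, Cinder.
First losing bid is Lumen's $93, which sets the uniform price.
Total revenue = 4 × $93 = $372.

Total revenue: $372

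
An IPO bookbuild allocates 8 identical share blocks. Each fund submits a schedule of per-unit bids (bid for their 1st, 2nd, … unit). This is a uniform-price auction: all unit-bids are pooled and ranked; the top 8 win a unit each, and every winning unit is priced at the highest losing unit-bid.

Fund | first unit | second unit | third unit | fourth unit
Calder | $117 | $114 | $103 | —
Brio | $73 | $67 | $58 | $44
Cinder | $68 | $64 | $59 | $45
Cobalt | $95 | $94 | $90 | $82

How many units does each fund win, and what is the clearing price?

Brio 1, Calder 3, Cobalt 4; clearing price $68

Merging the schedules and taking the best 8: 117 (Calder-1), 114 (Calder-2), 103 (Calder-3), 95 (Cobalt-1), 94 (Cobalt-2), 90 (Cobalt-3), 82 (Cobalt-4), 73 (Brio-1)
Highest rejected unit-bid = $68.
Allocation: Brio 1, Calder 3, Cobalt 4.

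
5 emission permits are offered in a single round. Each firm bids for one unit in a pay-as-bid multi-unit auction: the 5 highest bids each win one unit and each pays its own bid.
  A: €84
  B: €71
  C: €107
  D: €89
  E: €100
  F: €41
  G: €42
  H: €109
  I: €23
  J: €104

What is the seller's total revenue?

Sorting: 109 (H), 107 (C), 104 (J), 100 (E), 89 (D), 84 (A), 71 (B), …
Winners (5 units): H, C, J, E, D.
Total revenue = 109 + 107 + 104 + 100 + 89 = €509.

Total revenue: €509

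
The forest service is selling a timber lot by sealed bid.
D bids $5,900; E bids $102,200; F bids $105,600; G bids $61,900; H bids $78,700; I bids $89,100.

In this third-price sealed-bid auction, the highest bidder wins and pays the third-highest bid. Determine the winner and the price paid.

Sorting bids: 105,600 (F) > 102,200 (E) > 89,100 (I) > 78,700 (H) > 61,900 (G) > 5,900 (D)
F wins; payment is bid #3 in the ranking = $89,100.

F pays $89,100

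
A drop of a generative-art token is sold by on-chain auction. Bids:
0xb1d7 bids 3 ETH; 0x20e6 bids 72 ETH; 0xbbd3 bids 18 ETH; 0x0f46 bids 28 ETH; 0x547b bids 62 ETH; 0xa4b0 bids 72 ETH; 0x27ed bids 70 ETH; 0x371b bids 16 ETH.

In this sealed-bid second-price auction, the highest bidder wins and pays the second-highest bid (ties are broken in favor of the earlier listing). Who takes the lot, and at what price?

0x20e6 pays 72 ETH

Bids ranked: 72 (0x20e6) > 72 (0xa4b0) > 70 (0x27ed) > 62 (0x547b) > 28 (0x0f46) > 18 (0xbbd3) > …
0x20e6 and 0xa4b0 tie at 72 ETH; tie-break gives it to 0x20e6.
0x20e6 wins with the highest bid; price is set by the runner-up at 72 ETH.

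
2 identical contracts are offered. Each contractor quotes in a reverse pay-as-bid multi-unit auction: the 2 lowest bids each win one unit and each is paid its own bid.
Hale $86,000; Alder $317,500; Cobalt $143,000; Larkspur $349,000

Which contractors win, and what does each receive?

Hale $86,000, Cobalt $143,000

Ordering the bids: 86,000 (Hale), 143,000 (Cobalt), 317,500 (Alder), 349,000 (Larkspur)
The 2 lowest are Hale, Cobalt.
Each winner is paid its own bid: Hale $86,000, Cobalt $143,000.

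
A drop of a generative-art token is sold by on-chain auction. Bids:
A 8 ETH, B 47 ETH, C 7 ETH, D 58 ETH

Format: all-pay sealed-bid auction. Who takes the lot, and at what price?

D pays 58 ETH

Sorting bids: 58 (D) > 47 (B) > 8 (A) > 7 (C)
D wins with the top bid; all bids are sunk regardless.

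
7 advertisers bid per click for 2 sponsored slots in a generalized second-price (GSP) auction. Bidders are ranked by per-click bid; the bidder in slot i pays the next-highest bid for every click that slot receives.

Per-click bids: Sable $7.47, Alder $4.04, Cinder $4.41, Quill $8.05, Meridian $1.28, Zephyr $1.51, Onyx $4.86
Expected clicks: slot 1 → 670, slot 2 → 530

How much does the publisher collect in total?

Sorting advertisers: $8.05 (Quill) > $7.47 (Sable) > $4.86 (Onyx) > …
Slot 1: Quill pays $7.47 × 670 = $5004.90
Slot 2: Sable pays $4.86 × 530 = $2575.80
Total = $7580.70

Total revenue: $7580.70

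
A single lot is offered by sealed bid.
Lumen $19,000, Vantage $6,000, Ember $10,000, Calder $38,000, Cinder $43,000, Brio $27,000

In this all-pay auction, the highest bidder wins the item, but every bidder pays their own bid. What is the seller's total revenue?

Bids in order: 43,000 (Cinder) > 38,000 (Calder) > 27,000 (Brio) > 19,000 (Lumen) > 10,000 (Ember) > 6,000 (Vantage)
Cinder wins with the top bid; all bids are sunk regardless.
Every bidder forfeits their bid regardless of winning.
Revenue = 19,000 + 6,000 + 10,000 + 38,000 + 43,000 + 27,000 = $143,000.

Total revenue: $143,000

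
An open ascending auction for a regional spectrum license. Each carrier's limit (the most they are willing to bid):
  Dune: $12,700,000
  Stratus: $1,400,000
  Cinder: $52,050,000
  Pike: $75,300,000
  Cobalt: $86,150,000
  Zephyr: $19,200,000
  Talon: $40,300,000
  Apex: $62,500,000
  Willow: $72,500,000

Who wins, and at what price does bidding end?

Rule: the price rises until one bidder remains; the winner pays the price at which the last rival dropped out.
Sorting limits: 86,150,000 (Cobalt) > 75,300,000 (Pike) > 72,500,000 (Willow) > 62,500,000 (Apex) > 52,050,000 (Cinder) > 40,300,000 (Talon) > …
Bidding ends when Pike exits at $75,300,000; Cobalt takes it.

Cobalt wins at $75,300,000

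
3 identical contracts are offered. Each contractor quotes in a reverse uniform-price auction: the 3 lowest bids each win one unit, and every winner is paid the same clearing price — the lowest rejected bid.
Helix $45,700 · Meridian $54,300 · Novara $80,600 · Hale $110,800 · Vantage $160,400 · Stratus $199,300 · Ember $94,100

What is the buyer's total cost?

Bids ranked low→high: 45,700 (Helix), 54,300 (Meridian), 80,600 (Novara), 94,100 (Ember), 110,800 (Hale), …
Winners (3 units): Helix, Meridian, Novara.
First losing bid is Ember's $94,100, which sets the uniform price.
Total cost = 3 × $94,100 = $282,300.

Total cost: $282,300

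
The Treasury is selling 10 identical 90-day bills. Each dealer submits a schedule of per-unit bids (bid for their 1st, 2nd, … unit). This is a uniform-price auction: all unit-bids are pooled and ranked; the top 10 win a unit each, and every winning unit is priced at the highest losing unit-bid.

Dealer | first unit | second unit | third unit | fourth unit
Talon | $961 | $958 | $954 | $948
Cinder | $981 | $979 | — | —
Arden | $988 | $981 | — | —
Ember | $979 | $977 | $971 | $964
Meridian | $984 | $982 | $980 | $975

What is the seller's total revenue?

All unit-bids, highest first — top 10: 988 (Arden-1), 984 (Meridian-1), 982 (Meridian-2), 981 (Cinder-1), 981 (Arden-2), 980 (Meridian-3), 979 (Cinder-2), 979 (Ember-1), 977 (Ember-2), 975 (Meridian-4)
First bid not allocated: $971.
Allocation: Arden 2, Cinder 2, Ember 2, Meridian 4. Every unit priced at $971.
Revenue = 10 × 971 = $9,710.

Total revenue: $9,710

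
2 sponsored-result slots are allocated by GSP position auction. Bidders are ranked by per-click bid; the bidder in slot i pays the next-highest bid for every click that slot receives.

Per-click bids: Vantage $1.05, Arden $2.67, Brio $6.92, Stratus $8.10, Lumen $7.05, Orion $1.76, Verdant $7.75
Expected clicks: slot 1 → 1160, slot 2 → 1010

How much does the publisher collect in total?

Ranked by bid: $8.10 (Stratus) > $7.75 (Verdant) > $7.05 (Lumen) > …
Slot 1: Stratus pays $7.75 × 1160 = $8990.00
Slot 2: Verdant pays $7.05 × 1010 = $7120.50
Total = $16110.50

Total revenue: $16110.50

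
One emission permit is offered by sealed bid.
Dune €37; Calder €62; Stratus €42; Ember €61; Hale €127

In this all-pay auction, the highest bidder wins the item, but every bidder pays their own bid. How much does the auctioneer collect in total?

Rule: the highest bidder wins the item, but every bidder pays their own bid.
Bids ranked: 127 (Hale) > 62 (Calder) > 61 (Ember) > 42 (Stratus) > 37 (Dune)
Every bidder forfeits their bid regardless of winning.
Revenue = 37 + 62 + 42 + 61 + 127 = €329.

Total revenue: €329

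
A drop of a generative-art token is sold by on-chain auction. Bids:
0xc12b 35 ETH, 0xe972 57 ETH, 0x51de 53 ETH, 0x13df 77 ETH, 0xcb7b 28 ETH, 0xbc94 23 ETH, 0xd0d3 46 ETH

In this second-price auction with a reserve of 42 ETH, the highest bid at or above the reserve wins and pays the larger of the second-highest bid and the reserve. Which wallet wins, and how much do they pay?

0x13df pays 57 ETH

Bids in order: 77 (0x13df) > 57 (0xe972) > 53 (0x51de) > 46 (0xd0d3) > 35 (0xc12b) > 28 (0xcb7b) > …
Highest eligible bid: 0x13df at 77 ETH.
max(second-highest 57 ETH, reserve 42 ETH) = 57 ETH; the reserve does not bind.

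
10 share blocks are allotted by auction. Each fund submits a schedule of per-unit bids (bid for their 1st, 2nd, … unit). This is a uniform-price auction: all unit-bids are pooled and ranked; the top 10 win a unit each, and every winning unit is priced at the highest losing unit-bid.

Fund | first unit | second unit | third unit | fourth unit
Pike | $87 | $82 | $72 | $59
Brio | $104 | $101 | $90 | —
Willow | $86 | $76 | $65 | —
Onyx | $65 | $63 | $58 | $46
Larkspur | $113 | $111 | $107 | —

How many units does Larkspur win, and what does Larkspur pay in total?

Larkspur: 3 units, pays $216

Pooled unit-bids ranked (top 10): 113 (Larkspur-1), 111 (Larkspur-2), 107 (Larkspur-3), 104 (Brio-1), 101 (Brio-2), 90 (Brio-3), 87 (Pike-1), 86 (Willow-1), 82 (Pike-2), 76 (Willow-2)
Highest rejected unit-bid = $72.
Larkspur wins 3 unit(s) at $72 each.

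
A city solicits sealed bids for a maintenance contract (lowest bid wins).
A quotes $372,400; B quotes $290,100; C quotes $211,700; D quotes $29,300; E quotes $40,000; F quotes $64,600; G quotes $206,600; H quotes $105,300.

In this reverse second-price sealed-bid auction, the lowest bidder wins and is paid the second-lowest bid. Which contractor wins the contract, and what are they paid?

Rule: the lowest bidder wins and is paid the second-lowest bid.
Bids ranked: 29,300 (D) < 40,000 (E) < 64,600 (F) < 105,300 (H) < 206,600 (G) < 211,700 (C) < …
D wins with the lowest bid; price is set by the runner-up at $40,000.

D is paid $40,000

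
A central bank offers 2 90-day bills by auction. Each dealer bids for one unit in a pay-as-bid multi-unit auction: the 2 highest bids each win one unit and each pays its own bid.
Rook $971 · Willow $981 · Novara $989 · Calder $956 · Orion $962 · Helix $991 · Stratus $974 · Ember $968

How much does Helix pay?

Helix pays $991

Bids ranked high→low: 991 (Helix), 989 (Novara), 981 (Willow), 974 (Stratus), …
Top 2: Helix, Novara.
Helix wins → own bid $991.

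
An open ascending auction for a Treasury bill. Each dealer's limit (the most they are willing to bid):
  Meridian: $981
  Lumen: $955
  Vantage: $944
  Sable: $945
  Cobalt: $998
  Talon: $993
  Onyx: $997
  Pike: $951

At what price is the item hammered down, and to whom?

Rule: the price rises until one bidder remains; the winner pays the price at which the last rival dropped out.
Limits in order: 998 (Cobalt) > 997 (Onyx) > 993 (Talon) > 981 (Meridian) > 955 (Lumen) > 951 (Pike) > …
Once the price passes $997, only Cobalt is left; the hammer falls at Onyx's limit of $997.

Cobalt wins at $997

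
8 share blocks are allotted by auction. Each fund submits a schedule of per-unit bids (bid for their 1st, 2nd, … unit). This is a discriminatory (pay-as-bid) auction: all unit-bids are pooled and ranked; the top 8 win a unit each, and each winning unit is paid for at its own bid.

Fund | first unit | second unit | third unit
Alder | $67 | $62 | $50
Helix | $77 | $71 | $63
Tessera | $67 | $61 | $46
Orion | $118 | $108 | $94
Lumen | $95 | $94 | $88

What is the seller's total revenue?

Total revenue: $745

All unit-bids, highest first — top 8: 118 (Orion-1), 108 (Orion-2), 95 (Lumen-1), 94 (Orion-3), 94 (Lumen-2), 88 (Lumen-3), 77 (Helix-1), 71 (Helix-2)
Next rejected bid: $67 (not a price — pay-as-bid).
Each winning unit pays its own bid.
Revenue = 118 + 108 + 95 + 94 + 94 + 88 + 77 + 71 = $745.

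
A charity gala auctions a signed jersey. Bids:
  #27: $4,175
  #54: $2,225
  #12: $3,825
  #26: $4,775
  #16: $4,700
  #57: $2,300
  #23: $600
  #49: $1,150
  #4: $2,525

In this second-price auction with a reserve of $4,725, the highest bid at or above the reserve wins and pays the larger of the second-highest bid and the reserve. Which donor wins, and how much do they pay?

#26 pays $4,725

Second-price auction with a reserve of $4,725: the highest bid at or above the reserve wins and pays the larger of the second-highest bid and the reserve.
Bids ranked: 4,775 (#26) > 4,700 (#16) > 4,175 (#27) > 3,825 (#12) > 2,525 (#4) > 2,300 (#57) > …
Highest eligible bid: #26 at $4,775.
Second-highest bid $4,700 is below the reserve $4,725, so the reserve binds → payment $4,725.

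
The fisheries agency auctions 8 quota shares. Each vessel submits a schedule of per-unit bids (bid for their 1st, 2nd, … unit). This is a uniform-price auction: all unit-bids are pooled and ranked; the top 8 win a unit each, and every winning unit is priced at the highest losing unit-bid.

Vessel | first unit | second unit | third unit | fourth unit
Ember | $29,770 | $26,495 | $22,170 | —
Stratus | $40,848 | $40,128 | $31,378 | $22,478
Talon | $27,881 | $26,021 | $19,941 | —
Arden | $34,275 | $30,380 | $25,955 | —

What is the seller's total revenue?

Merging the schedules and taking the best 8: 40,848 (Stratus-1), 40,128 (Stratus-2), 34,275 (Arden-1), 31,378 (Stratus-3), 30,380 (Arden-2), 29,770 (Ember-1), 27,881 (Talon-1), 26,495 (Ember-2)
Highest rejected unit-bid = $26,021.
Allocation: Arden 2, Ember 2, Stratus 3, Talon 1. Every unit priced at $26,021.
Revenue = 8 × 26,021 = $208,168.

Total revenue: $208,168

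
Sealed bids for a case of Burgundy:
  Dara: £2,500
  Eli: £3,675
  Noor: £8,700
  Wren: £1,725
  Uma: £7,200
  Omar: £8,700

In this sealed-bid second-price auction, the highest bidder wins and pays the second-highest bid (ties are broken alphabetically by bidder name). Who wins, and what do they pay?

Rule: the highest bidder wins and pays the second-highest bid.
Bids ranked: 8,700 (Noor) > 8,700 (Omar) > 7,200 (Uma) > 3,675 (Eli) > 2,500 (Dara) > 1,725 (Wren)
Tie at £8,700 → Noor wins by tie-break.
Noor is highest; pays the second-highest bid, £8,700.

Noor pays £8,700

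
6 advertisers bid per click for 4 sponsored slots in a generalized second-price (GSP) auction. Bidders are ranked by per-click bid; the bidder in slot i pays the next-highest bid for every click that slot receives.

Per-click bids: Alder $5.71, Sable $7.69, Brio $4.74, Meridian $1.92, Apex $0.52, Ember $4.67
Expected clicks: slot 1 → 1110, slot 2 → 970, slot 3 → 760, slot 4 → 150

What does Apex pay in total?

Ranked by bid: $7.69 (Sable) > $5.71 (Alder) > $4.74 (Brio) > $4.67 (Ember) > $1.92 (Meridian) > …
Apex ranks below slot 4 → no slot, pays nothing.

Apex pays $0.00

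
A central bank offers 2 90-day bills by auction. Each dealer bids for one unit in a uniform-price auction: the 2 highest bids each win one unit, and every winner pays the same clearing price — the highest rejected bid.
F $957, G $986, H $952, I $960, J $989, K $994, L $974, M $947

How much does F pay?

F pays $0

Bids ranked high→low: 994 (K), 989 (J), 986 (G), 974 (L), …
Top 2: K, J.
Highest unsuccessful bid: $986 → clearing price.
F does not win → pays $0.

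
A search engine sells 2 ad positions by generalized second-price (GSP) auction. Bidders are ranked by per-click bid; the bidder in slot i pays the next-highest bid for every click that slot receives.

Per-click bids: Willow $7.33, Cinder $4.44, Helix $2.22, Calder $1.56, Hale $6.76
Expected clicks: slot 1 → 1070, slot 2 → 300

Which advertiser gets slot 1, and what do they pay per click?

Per-click bids in order: $7.33 (Willow) > $6.76 (Hale) > $4.44 (Cinder) > …
Slot 1 goes to the first-ranked bidder, Willow, who pays the next bid down: $6.76/click.

Willow; $6.76 per click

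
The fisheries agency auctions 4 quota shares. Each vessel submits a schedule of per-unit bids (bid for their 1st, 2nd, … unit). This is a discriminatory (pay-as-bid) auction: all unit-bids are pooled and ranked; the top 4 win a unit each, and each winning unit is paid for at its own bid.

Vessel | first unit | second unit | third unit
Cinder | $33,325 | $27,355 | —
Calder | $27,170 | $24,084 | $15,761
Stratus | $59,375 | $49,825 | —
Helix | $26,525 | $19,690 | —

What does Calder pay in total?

Merging the schedules and taking the best 4: 59,375 (Stratus-1), 49,825 (Stratus-2), 33,325 (Cinder-1), 27,355 (Cinder-2)
Next rejected bid: $27,170 (not a price — pay-as-bid).
Calder wins no units.

Calder pays $0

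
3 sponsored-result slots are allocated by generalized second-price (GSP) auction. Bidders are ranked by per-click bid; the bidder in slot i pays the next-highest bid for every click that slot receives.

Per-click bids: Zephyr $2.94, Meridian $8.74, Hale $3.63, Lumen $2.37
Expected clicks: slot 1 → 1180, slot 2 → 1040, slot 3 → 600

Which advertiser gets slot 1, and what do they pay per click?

Sorting advertisers: $8.74 (Meridian) > $3.63 (Hale) > $2.94 (Zephyr) > $2.37 (Lumen)
Slot 1 goes to the first-ranked bidder, Meridian, who pays the next bid down: $3.63/click.

Meridian; $3.63 per click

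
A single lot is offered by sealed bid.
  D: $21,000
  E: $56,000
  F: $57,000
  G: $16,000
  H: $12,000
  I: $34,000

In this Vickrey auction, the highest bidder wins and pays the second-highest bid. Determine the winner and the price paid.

Bids ranked: 57,000 (F) > 56,000 (E) > 34,000 (I) > 21,000 (D) > 16,000 (G) > 12,000 (H)
F is highest; pays the second-highest bid, $56,000.

F pays $56,000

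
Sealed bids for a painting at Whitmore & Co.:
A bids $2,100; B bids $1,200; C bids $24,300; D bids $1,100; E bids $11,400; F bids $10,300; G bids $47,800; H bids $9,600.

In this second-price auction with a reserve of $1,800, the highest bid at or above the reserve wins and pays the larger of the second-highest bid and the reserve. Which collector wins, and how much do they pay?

Bids ranked: 47,800 (G) > 24,300 (C) > 11,400 (E) > 10,300 (F) > 9,600 (H) > 2,100 (A) > …
Highest eligible bid: G at $47,800.
max(second-highest $24,300, reserve $1,800) = $24,300; the reserve does not bind.

G pays $24,300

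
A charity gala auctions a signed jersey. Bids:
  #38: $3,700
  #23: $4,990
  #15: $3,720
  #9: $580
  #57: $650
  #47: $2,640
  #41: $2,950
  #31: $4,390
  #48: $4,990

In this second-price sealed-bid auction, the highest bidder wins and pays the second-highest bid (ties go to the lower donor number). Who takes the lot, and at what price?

Second-price sealed-bid auction: the highest bidder wins and pays the second-highest bid.
Bids ranked: 4,990 (#23) > 4,990 (#48) > 4,390 (#31) > 3,720 (#15) > 3,700 (#38) > 2,950 (#41) > …
Tie at $4,990 → #23 wins by tie-break.
#23 wins with the highest bid; price is set by the runner-up at $4,990.

#23 pays $4,990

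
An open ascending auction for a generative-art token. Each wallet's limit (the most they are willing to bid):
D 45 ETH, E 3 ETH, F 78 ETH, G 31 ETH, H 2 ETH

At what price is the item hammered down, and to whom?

Limits in order: 78 (F) > 45 (D) > 31 (G) > 3 (E) > 2 (H)
Bidding ends when D exits at 45 ETH; F takes it.

F wins at 45 ETH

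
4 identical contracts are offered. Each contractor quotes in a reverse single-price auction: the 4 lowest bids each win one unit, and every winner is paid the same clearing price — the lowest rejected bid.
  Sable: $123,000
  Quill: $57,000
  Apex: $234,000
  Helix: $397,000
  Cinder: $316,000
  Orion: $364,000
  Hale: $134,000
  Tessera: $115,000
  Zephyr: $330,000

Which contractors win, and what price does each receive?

Quill, Tessera, Sable, Hale; each is paid $234,000

Ordering the bids: 57,000 (Quill), 115,000 (Tessera), 123,000 (Sable), 134,000 (Hale), 234,000 (Apex), 316,000 (Cinder), …
Winners (4 units): Quill, Tessera, Sable, Hale.
Lowest unsuccessful bid: $234,000 → clearing price.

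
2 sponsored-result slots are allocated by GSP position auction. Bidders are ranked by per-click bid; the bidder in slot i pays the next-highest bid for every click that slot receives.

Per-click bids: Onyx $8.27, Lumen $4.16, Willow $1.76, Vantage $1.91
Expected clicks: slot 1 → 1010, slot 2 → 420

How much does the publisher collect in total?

Total revenue: $5003.80

Per-click bids in order: $8.27 (Onyx) > $4.16 (Lumen) > $1.91 (Vantage) > …
Slot 1: Onyx pays $4.16 × 1010 = $4201.60
Slot 2: Lumen pays $1.91 × 420 = $802.20
Total = $5003.80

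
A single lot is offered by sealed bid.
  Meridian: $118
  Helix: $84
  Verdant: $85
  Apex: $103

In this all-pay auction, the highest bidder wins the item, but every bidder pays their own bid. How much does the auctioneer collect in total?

Total revenue: $390

Rule: the highest bidder wins the item, but every bidder pays their own bid.
Bids in order: 118 (Meridian) > 103 (Apex) > 85 (Verdant) > 84 (Helix)
Meridian wins with the top bid; all bids are sunk regardless.
Every bidder forfeits their bid regardless of winning.
Revenue = 118 + 84 + 85 + 103 = $390.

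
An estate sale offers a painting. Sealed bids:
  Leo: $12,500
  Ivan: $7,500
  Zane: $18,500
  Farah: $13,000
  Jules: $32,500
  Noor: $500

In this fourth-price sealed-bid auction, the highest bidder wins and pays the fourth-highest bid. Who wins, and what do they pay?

Jules pays $12,500

Rule: the highest bidder wins and pays the fourth-highest bid.
Bids in order: 32,500 (Jules) > 18,500 (Zane) > 13,000 (Farah) > 12,500 (Leo) > 7,500 (Ivan) > 500 (Noor)
Jules is highest; pays the fourth-highest bid, $12,500.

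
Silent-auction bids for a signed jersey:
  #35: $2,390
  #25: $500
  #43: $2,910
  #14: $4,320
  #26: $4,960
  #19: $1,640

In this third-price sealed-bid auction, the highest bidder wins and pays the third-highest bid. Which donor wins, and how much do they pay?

Third-price sealed-bid auction: the highest bidder wins and pays the third-highest bid.
Sorting bids: 4,960 (#26) > 4,320 (#14) > 2,910 (#43) > 2,390 (#35) > 1,640 (#19) > 500 (#25)
#26 wins; payment is bid #3 in the ranking = $2,910.

#26 pays $2,910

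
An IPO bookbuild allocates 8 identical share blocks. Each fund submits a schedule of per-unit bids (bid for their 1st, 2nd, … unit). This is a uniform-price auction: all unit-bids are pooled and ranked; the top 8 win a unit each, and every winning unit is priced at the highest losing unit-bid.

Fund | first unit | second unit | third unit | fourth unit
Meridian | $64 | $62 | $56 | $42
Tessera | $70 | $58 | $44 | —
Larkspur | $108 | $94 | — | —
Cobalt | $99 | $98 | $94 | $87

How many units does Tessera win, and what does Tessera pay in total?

Tessera: 1 unit, pays $62

All unit-bids, highest first — top 8: 108 (Larkspur-1), 99 (Cobalt-1), 98 (Cobalt-2), 94 (Larkspur-2), 94 (Cobalt-3), 87 (Cobalt-4), 70 (Tessera-1), 64 (Meridian-1)
Highest rejected unit-bid = $62.
Tessera wins 1 unit(s) at $62 each.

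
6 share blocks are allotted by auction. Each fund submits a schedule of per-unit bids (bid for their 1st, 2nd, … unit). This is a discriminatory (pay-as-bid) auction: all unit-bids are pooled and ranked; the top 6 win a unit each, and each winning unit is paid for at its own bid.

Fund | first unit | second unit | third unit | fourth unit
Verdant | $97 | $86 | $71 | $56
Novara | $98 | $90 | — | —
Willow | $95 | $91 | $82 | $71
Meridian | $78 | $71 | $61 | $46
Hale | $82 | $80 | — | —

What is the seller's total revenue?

All unit-bids, highest first — top 6: 98 (Novara-1), 97 (Verdant-1), 95 (Willow-1), 91 (Willow-2), 90 (Novara-2), 86 (Verdant-2)
Next rejected bid: $82 (not a price — pay-as-bid).
Each winning unit pays its own bid.
Revenue = 98 + 97 + 95 + 91 + 90 + 86 = $557.

Total revenue: $557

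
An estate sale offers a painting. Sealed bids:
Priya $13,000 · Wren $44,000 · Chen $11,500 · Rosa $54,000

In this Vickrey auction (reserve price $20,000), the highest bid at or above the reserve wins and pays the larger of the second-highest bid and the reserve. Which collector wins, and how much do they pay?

Sorting bids: 54,000 (Rosa) > 44,000 (Wren) > 13,000 (Priya) > 11,500 (Chen)
Highest eligible bid: Rosa at $54,000.
Second-highest bid $44,000 exceeds the reserve $20,000 → payment $44,000.

Rosa pays $44,000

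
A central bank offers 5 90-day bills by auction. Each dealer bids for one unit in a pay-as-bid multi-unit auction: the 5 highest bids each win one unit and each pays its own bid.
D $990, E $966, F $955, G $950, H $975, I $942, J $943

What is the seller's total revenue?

Total revenue: $4,836

Sorting: 990 (D), 975 (H), 966 (E), 955 (F), 950 (G), 943 (J), 942 (I)
Winners (5 units): D, H, E, F, G.
Total revenue = 990 + 975 + 966 + 955 + 950 = $4,836.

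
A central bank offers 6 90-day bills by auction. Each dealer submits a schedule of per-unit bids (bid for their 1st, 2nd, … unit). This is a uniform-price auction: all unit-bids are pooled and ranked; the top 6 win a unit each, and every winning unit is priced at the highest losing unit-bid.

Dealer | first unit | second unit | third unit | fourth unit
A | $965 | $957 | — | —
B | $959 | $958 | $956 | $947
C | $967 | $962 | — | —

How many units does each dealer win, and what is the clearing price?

A 2, B 2, C 2; clearing price $956

Pooled unit-bids ranked (top 6): 967 (C-1), 965 (A-1), 962 (C-2), 959 (B-1), 958 (B-2), 957 (A-2)
First bid not allocated: $956.
Allocation: A 2, B 2, C 2.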